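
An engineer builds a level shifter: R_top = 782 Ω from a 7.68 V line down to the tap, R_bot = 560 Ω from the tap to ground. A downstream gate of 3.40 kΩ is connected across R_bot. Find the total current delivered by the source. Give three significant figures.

R_bot‖R_L = 480.8 Ω, so the source sees R_top + R_bot‖R_L = 1263 Ω.
I = 7.68 V / 1263 Ω = 6.08 mA.

I ≈ 6.08 mA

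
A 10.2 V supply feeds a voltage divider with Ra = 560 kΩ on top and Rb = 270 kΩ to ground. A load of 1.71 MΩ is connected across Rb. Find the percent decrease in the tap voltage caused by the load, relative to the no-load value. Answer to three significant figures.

9.63 %

The divider's output (Thévenin) resistance is Ra‖Rb = 182.2 kΩ.
Fractional drop under load = R_th/(R_th + R_L) = 182.2 / (182.2 + 1710) = 0.09628.
So the output falls by 9.63 %.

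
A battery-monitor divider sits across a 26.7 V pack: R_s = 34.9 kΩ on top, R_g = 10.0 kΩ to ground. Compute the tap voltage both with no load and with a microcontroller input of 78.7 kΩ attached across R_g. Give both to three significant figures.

Open-circuit: V = 26.7 × 10.0/(34.9 + 10.0) = 5.95 V.
With the load, R_g becomes R_g‖R_L = 8.873 kΩ, so V = 26.7 × 8.873/43.77 = 5.41 V.

Unloaded: 5.95 V; loaded: 5.41 V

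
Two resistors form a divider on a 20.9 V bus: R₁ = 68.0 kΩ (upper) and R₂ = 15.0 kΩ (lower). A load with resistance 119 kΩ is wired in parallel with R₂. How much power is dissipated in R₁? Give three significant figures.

P ≈ 4.49 mW

Total resistance from the source is R₁ + (R₂‖R_L) = 81.32 kΩ, so I = 20.9/81.32 kΩ = 0.2570 mA.
P = I²·R₁ = (0.2570 mA)² × 68.0 kΩ = 4.49 mW.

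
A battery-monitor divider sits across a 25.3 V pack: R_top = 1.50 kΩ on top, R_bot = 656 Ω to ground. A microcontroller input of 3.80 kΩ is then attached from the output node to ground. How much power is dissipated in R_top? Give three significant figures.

Total resistance from the source is R_top + (R_bot‖R_L) = 2059 Ω, so I = 25.3/2059 Ω = 12.28 mA.
P = I²·R_top = (12.28 mA)² × 1.50 kΩ = 226 mW.

P ≈ 226 mW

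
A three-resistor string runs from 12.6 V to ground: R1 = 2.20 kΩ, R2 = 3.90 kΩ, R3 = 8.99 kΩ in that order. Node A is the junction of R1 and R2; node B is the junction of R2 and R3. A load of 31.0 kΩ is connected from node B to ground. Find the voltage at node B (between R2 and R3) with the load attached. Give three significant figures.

At node B, R3 is in parallel with the load: R3‖R_L = 6.969 kΩ.
Below node A the resistance is R2 + (R3‖R_L) = 10.87 kΩ, so V_A = 12.6 × 10.87/13.07 = 10.48 V.
Then V_B = V_A × (R3‖R_L)/(R2 + R3‖R_L) = 10.48 × 6.969/10.87 = 6.72 V.

V ≈ 6.72 V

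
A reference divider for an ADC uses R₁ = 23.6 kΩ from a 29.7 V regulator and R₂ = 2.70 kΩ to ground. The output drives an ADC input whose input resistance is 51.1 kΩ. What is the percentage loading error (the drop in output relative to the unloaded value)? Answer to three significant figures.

The divider's output (Thévenin) resistance is R₁‖R₂ = 2.423 kΩ.
Fractional drop under load = R_th/(R_th + R_L) = 2.423 / (2.423 + 51.1) = 0.04527.
So the output falls by 4.53 %.

4.53 %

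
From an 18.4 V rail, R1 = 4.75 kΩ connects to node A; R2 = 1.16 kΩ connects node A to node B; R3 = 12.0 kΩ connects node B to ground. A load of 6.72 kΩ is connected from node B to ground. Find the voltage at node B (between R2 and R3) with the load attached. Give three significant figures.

V ≈ 7.76 V

At node B, R3 is in parallel with the load: R3‖R_L = 4.308 kΩ.
Below node A the resistance is R2 + (R3‖R_L) = 5.468 kΩ, so V_A = 18.4 × 5.468/10.22 = 9.846 V.
Then V_B = V_A × (R3‖R_L)/(R2 + R3‖R_L) = 9.846 × 4.308/5.468 = 7.76 V.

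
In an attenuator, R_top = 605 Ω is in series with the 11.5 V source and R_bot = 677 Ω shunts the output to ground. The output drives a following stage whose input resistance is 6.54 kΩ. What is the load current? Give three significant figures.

I_L ≈ 0.885 mA

R_bot‖R_L = 613.5 Ω; V_out = 11.5 × 613.5/1218 = 5.790 V.
I_L = V_out / R_L = 5.790 / 6.54 kΩ = 0.885 mA.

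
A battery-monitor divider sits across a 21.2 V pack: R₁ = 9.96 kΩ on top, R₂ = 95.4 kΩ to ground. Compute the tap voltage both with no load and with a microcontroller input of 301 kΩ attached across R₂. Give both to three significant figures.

Open-circuit: V = 21.2 × 95.4/(9.96 + 95.4) = 19.2 V.
With the load, R₂ becomes R₂‖R_L = 72.44 kΩ, so V = 21.2 × 72.44/82.40 = 18.6 V.

Unloaded: 19.2 V; loaded: 18.6 V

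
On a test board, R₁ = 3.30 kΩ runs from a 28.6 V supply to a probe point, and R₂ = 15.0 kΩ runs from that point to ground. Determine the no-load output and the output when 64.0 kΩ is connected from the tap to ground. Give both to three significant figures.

Unloaded: 23.4 V; loaded: 22.5 V

Open-circuit: V = 28.6 × 15.0/(3.30 + 15.0) = 23.4 V.
With the load, R₂ becomes R₂‖R_L = 12.15 kΩ, so V = 28.6 × 12.15/15.45 = 22.5 V.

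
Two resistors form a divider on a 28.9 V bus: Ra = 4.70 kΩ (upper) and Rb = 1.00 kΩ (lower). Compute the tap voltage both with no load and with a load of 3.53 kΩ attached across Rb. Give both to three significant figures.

Open-circuit: V = 28.9 × 1.00/(4.70 + 1.00) = 5.07 V.
With the load, Rb becomes Rb‖R_L = 0.7792 kΩ, so V = 28.9 × 0.7792/5.479 = 4.11 V.

Unloaded: 5.07 V; loaded: 4.11 V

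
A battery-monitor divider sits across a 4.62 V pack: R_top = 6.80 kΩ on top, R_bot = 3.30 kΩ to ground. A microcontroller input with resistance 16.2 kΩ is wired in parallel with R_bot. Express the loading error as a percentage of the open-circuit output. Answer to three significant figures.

The divider's output (Thévenin) resistance is R_top‖R_bot = 2.222 kΩ.
Fractional drop under load = R_th/(R_th + R_L) = 2.222 / (2.222 + 16.2) = 0.1206.
So the output falls by 12.1 %.

12.1 %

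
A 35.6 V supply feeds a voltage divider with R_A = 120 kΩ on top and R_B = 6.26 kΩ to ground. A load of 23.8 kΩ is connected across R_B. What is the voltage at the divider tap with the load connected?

The load sits in parallel with R_B: R_B‖R_L = (6.26 × 23.8) / (6.26 + 23.8) = 4.956 kΩ.
V_out = 35.6 × 4.956 / (120 + 4.956) = 35.6 × 4.956/125.0 = 1.41 V.

V_out ≈ 1.41 V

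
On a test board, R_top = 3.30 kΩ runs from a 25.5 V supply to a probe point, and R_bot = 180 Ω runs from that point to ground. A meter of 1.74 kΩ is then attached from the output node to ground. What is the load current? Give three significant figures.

R_bot‖R_L = 163.1 Ω; V_out = 25.5 × 163.1/3463 = 1.201 V.
I_L = V_out / R_L = 1.201 / 1.74 kΩ = 0.690 mA.

I_L ≈ 0.690 mA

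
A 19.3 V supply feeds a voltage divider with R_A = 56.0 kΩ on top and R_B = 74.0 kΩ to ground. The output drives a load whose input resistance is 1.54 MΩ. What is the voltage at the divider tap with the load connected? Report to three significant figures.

The load sits in parallel with R_B: R_B‖R_L = (74.0 × 1540) / (74.0 + 1540) = 70.61 kΩ.
V_out = 19.3 × 70.61 / (56.0 + 70.61) = 19.3 × 70.61/126.6 = 10.8 V.
(Unloaded it would have been 11.0 V.)

V_out ≈ 10.8 V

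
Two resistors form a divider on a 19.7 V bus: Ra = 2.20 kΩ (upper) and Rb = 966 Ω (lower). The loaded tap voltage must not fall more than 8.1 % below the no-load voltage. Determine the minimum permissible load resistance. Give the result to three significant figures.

Output resistance R_th = Ra‖Rb = (2200 × 966)/3166 = 671.3 Ω.
The fractional drop is R_th/(R_th + R_L); requiring this ≤ 0.0810 gives R_L ≥ R_th(1/0.0810 − 1) = 671.3 × 11.35 = 7.62 kΩ.

R_L(min) ≈ 7.62 kΩ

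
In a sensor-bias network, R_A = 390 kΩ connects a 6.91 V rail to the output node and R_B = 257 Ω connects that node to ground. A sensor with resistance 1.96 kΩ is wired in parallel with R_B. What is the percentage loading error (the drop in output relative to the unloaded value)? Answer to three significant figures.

Unloaded V = 6.91 × 257/390300 = 0.0045505 V.
Loaded: R_B‖R_L = 227.2 Ω, giving V = 6.91 × 227.2/390200 = 0.0040233 V.
Drop = (0.0045505 − 0.0040233) / 0.0045505 = 11.6 %.

11.6 %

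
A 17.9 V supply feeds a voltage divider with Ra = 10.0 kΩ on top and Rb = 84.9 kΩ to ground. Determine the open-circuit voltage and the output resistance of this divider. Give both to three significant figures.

V_th = 16.0 V, R_th = 8.95 kΩ

V_th is the open-circuit tap voltage: 17.9 × 84.9/(10.0 + 84.9) = 16.0 V.
With the supply zeroed, Ra and Rb appear in parallel from the tap: R_th = Ra‖Rb = (10.0 × 84.9)/94.90 = 8.95 kΩ.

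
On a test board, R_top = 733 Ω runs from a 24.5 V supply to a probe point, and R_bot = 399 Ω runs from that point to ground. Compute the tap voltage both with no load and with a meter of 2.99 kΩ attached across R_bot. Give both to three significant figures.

Unloaded: 8.64 V; loaded: 7.95 V

Open-circuit: V = 24.5 × 399/(733 + 399) = 8.64 V.
With the load, R_bot becomes R_bot‖R_L = 352.0 Ω, so V = 24.5 × 352.0/1085 = 7.95 V.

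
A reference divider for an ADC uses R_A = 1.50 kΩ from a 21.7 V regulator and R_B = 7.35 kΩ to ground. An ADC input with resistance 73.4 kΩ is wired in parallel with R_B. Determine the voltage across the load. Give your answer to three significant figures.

V_out ≈ 17.7 V

The load sits in parallel with R_B: R_B‖R_L = (7.35 × 73.4) / (7.35 + 73.4) = 6.681 kΩ.
V_out = 21.7 × 6.681 / (1.50 + 6.681) = 21.7 × 6.681/8.181 = 17.7 V.
(Unloaded it would have been 18.0 V.)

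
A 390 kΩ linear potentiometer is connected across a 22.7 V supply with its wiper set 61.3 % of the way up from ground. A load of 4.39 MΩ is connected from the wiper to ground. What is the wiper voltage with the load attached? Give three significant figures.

V ≈ 13.6 V

The wiper splits the pot into (1−α)R = 150.9 kΩ above and αR = 239.1 kΩ below.
Lower section ‖ load = 226.7 kΩ.
V_wiper = 22.7 × 226.7/(150.9 + 226.7) = 13.6 V.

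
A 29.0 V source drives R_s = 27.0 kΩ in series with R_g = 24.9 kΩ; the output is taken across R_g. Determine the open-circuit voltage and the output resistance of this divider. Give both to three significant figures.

V_th = 13.9 V, R_th = 13.0 kΩ

V_th is the open-circuit tap voltage: 29.0 × 24.9/(27.0 + 24.9) = 13.9 V.
With the supply zeroed, R_s and R_g appear in parallel from the tap: R_th = R_s‖R_g = (27.0 × 24.9)/51.90 = 13.0 kΩ.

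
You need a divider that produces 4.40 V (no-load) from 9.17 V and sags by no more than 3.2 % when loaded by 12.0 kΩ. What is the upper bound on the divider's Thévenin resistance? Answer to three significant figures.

Loading drop = R_th/(R_th + R_L) ≤ 0.0320, so R_th ≤ R_L · ε/(1−ε) = 12.0 kΩ × 0.0320/0.9680 = 397 Ω.

R_th ≤ 397 Ω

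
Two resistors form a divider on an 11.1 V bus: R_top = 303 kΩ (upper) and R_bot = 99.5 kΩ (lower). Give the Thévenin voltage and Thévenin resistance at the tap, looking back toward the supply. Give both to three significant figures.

V_th = 2.74 V, R_th = 74.9 kΩ

V_th is the open-circuit tap voltage: 11.1 × 99.5/(303 + 99.5) = 2.74 V.
With the supply zeroed, R_top and R_bot appear in parallel from the tap: R_th = R_top‖R_bot = (303 × 99.5)/402.5 = 74.9 kΩ.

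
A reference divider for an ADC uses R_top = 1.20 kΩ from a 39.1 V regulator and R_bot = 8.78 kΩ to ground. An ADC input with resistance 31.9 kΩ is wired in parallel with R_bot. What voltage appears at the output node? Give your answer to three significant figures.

The load sits in parallel with R_bot: R_bot‖R_L = (8.78 × 31.9) / (8.78 + 31.9) = 6.885 kΩ.
V_out = 39.1 × 6.885 / (1.20 + 6.885) = 39.1 × 6.885/8.085 = 33.3 V.
(Unloaded it would have been 34.4 V.)

V_out ≈ 33.3 V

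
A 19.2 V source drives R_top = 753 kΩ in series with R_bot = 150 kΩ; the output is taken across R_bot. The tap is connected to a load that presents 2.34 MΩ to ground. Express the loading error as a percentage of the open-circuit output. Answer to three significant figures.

The divider's output (Thévenin) resistance is R_top‖R_bot = 125.1 kΩ.
Fractional drop under load = R_th/(R_th + R_L) = 125.1 / (125.1 + 2340) = 0.05074.
So the output falls by 5.07 %.

5.07 %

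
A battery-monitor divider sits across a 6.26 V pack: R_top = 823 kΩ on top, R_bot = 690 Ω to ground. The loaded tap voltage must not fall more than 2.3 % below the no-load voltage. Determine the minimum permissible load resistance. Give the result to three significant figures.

R_L(min) ≈ 29.3 kΩ

Output resistance R_th = R_top‖R_bot = (823000 × 690)/823700 = 689.4 Ω.
The fractional drop is R_th/(R_th + R_L); requiring this ≤ 0.0230 gives R_L ≥ R_th(1/0.0230 − 1) = 689.4 × 42.48 = 29.3 kΩ.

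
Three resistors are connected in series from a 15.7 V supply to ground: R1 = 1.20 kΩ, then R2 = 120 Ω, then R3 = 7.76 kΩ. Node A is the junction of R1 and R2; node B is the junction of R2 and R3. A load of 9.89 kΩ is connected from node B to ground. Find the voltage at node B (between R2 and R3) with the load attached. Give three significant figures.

At node B, R3 is in parallel with the load: R3‖R_L = 4348 Ω.
Below node A the resistance is R2 + (R3‖R_L) = 4468 Ω, so V_A = 15.7 × 4468/5668 = 12.38 V.
Then V_B = V_A × (R3‖R_L)/(R2 + R3‖R_L) = 12.38 × 4348/4468 = 12.0 V.

V ≈ 12.0 V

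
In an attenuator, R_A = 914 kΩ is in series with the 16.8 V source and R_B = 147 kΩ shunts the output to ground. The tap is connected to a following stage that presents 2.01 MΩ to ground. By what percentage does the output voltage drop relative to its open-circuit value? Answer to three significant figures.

The divider's output (Thévenin) resistance is R_A‖R_B = 126.6 kΩ.
Fractional drop under load = R_th/(R_th + R_L) = 126.6 / (126.6 + 2010) = 0.05927.
So the output falls by 5.93 %.

5.93 %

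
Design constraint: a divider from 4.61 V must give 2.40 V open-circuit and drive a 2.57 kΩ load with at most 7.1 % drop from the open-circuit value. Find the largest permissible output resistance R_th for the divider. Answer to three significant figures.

Loading drop = R_th/(R_th + R_L) ≤ 0.0710, so R_th ≤ R_L · ε/(1−ε) = 2.57 kΩ × 0.0710/0.9290 = 196 Ω.

R_th ≤ 196 Ω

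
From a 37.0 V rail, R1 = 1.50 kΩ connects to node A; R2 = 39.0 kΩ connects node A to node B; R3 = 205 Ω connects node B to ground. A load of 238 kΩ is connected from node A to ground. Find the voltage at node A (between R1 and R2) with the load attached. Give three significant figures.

Below node A the series string R2+R3 = 39200 Ω sits in parallel with the 238000 Ω load: 33660 Ω.
V_A = 37.0 × 33660/(1500 + 33660) = 35.4 V.

V ≈ 35.4 V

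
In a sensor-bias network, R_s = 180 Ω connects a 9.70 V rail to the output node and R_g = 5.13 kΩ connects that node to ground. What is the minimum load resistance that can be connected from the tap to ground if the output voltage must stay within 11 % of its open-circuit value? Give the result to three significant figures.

Output resistance R_th = R_s‖R_g = (180 × 5130)/5310 = 173.9 Ω.
The fractional drop is R_th/(R_th + R_L); requiring this ≤ 0.110 gives R_L ≥ R_th(1/0.110 − 1) = 173.9 × 8.091 = 1.41 kΩ.

R_L(min) ≈ 1.41 kΩ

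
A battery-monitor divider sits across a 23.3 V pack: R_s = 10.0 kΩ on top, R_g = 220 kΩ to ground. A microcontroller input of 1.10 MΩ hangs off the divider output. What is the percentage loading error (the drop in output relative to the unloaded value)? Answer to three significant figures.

0.862 %

The divider's output (Thévenin) resistance is R_s‖R_g = 9.565 kΩ.
Fractional drop under load = R_th/(R_th + R_L) = 9.565 / (9.565 + 1100) = 0.008621.
So the output falls by 0.862 %.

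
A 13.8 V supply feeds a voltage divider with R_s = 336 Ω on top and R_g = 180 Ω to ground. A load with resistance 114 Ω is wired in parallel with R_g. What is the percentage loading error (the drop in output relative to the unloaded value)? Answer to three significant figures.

50.7 %

The divider's output (Thévenin) resistance is R_s‖R_g = 117.2 Ω.
Fractional drop under load = R_th/(R_th + R_L) = 117.2 / (117.2 + 114) = 0.5069.
So the output falls by 50.7 %.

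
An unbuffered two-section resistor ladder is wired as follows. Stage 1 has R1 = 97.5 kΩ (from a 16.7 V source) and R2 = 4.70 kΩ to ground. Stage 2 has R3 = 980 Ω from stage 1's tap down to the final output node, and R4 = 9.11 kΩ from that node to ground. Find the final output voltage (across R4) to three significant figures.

Stage 2 presents R3+R4 = 10090 Ω as a load on stage 1's tap.
Stage 1's lower leg becomes R2‖(R3+R4) = 3206 Ω, so V_mid = 16.7 × 3206/100700 = 0.5317 V.
Stage 2 is itself unloaded: V_out = V_mid × R4/(R3+R4) = 0.5317 × 9110/10090 = 0.480 V.

V_out ≈ 0.480 V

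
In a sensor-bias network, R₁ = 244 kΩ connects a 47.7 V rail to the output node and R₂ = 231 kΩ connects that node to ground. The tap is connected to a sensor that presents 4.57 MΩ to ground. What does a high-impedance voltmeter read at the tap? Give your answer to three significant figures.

V_out ≈ 22.6 V

The load sits in parallel with R₂: R₂‖R_L = (231 × 4570) / (231 + 4570) = 219.9 kΩ.
V_out = 47.7 × 219.9 / (244 + 219.9) = 47.7 × 219.9/463.9 = 22.6 V.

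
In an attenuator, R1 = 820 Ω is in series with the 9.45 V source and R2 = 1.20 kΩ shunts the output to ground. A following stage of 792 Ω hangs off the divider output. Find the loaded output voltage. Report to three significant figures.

The load sits in parallel with R2: R2‖R_L = (1200 × 792) / (1200 + 792) = 477.1 Ω.
V_out = 9.45 × 477.1 / (820 + 477.1) = 9.45 × 477.1/1297 = 3.48 V.

V_out ≈ 3.48 V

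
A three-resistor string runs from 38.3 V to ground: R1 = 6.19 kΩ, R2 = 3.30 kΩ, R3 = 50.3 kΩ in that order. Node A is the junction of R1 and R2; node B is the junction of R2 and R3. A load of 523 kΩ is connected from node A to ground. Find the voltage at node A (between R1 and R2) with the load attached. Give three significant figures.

V ≈ 34.0 V

Below node A the series string R2+R3 = 53.60 kΩ sits in parallel with the 523 kΩ load: 48.62 kΩ.
V_A = 38.3 × 48.62/(6.19 + 48.62) = 34.0 V.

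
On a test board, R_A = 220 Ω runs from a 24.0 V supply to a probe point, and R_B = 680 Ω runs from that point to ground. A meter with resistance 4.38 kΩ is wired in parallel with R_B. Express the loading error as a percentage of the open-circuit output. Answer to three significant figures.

The divider's output (Thévenin) resistance is R_A‖R_B = 166.2 Ω.
Fractional drop under load = R_th/(R_th + R_L) = 166.2 / (166.2 + 4380) = 0.03656.
So the output falls by 3.66 %.

3.66 %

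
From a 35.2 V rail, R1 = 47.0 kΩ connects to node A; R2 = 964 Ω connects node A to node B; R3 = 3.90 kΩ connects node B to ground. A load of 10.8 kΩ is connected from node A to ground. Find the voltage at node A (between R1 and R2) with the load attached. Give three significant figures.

V ≈ 2.34 V

Below node A the series string R2+R3 = 4864 Ω sits in parallel with the 10800 Ω load: 3354 Ω.
V_A = 35.2 × 3354/(47000 + 3354) = 2.34 V.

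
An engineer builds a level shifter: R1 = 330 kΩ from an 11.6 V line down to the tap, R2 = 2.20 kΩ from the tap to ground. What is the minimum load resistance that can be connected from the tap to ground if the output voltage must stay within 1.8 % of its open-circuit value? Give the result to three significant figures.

R_L(min) ≈ 119 kΩ

Output resistance R_th = R1‖R2 = (330 × 2.20)/332.2 = 2.185 kΩ.
The fractional drop is R_th/(R_th + R_L); requiring this ≤ 0.0180 gives R_L ≥ R_th(1/0.0180 − 1) = 2.185 × 54.56 = 119 kΩ.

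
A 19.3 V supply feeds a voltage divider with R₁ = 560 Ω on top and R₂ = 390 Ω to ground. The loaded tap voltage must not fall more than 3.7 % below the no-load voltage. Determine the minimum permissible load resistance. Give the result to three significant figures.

R_L(min) ≈ 5.98 kΩ

Output resistance R_th = R₁‖R₂ = (560 × 390)/950.0 = 229.9 Ω.
The fractional drop is R_th/(R_th + R_L); requiring this ≤ 0.0370 gives R_L ≥ R_th(1/0.0370 − 1) = 229.9 × 26.03 = 5.98 kΩ.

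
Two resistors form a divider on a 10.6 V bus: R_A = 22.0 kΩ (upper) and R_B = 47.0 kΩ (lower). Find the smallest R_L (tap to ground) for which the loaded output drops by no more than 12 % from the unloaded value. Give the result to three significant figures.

R_L(min) ≈ 110 kΩ

Output resistance R_th = R_A‖R_B = (22.0 × 47.0)/69.00 = 14.99 kΩ.
The fractional drop is R_th/(R_th + R_L); requiring this ≤ 0.120 gives R_L ≥ R_th(1/0.120 − 1) = 14.99 × 7.333 = 110 kΩ.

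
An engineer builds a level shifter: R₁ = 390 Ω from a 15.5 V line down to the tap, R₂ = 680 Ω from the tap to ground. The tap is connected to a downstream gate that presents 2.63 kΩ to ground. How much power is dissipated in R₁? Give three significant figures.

P ≈ 108 mW

Total resistance from the source is R₁ + (R₂‖R_L) = 930.3 Ω, so I = 15.5/930.3 Ω = 16.66 mA.
P = I²·R₁ = (16.66 mA)² × 390 Ω = 108 mW.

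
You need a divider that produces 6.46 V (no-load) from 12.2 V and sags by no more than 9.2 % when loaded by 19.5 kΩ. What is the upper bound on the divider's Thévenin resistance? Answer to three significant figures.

R_th ≤ 1.98 kΩ

Loading drop = R_th/(R_th + R_L) ≤ 0.0920, so R_th ≤ R_L · ε/(1−ε) = 19.5 kΩ × 0.0920/0.9080 = 1.98 kΩ.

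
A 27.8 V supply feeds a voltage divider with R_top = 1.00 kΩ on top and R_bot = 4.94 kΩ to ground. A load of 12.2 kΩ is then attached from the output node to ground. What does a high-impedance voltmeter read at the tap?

V_out ≈ 21.6 V

The load sits in parallel with R_bot: R_bot‖R_L = (4.94 × 12.2) / (4.94 + 12.2) = 3.516 kΩ.
V_out = 27.8 × 3.516 / (1.00 + 3.516) = 27.8 × 3.516/4.516 = 21.6 V.
(Unloaded it would have been 23.1 V.)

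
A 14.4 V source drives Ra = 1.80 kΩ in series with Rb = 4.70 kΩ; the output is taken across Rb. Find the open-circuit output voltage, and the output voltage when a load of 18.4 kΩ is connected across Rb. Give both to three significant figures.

Open-circuit: V = 14.4 × 4.70/(1.80 + 4.70) = 10.4 V.
With the load, Rb becomes Rb‖R_L = 3.744 kΩ, so V = 14.4 × 3.744/5.544 = 9.72 V.

Unloaded: 10.4 V; loaded: 9.72 V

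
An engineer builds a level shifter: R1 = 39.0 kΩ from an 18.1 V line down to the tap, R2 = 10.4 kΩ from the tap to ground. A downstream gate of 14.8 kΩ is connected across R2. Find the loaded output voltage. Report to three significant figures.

V_out ≈ 2.45 V

The load sits in parallel with R2: R2‖R_L = (10.4 × 14.8) / (10.4 + 14.8) = 6.108 kΩ.
V_out = 18.1 × 6.108 / (39.0 + 6.108) = 18.1 × 6.108/45.11 = 2.45 V.
(Unloaded it would have been 3.81 V.)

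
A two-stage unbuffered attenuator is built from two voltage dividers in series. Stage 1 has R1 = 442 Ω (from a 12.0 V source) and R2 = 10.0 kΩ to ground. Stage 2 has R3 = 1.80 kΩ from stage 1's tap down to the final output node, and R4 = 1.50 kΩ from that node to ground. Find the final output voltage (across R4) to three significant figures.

Stage 2 presents R3+R4 = 3300 Ω as a load on stage 1's tap.
Stage 1's lower leg becomes R2‖(R3+R4) = 2481 Ω, so V_mid = 12.0 × 2481/2923 = 10.19 V.
Stage 2 is itself unloaded: V_out = V_mid × R4/(R3+R4) = 10.19 × 1500/3300 = 4.63 V.

V_out ≈ 4.63 V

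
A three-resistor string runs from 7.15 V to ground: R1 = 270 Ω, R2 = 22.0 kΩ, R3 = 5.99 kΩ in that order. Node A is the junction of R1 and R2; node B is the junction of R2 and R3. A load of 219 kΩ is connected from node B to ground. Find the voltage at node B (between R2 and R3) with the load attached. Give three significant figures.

At node B, R3 is in parallel with the load: R3‖R_L = 5831 Ω.
Below node A the resistance is R2 + (R3‖R_L) = 27830 Ω, so V_A = 7.15 × 27830/28100 = 7.081 V.
Then V_B = V_A × (R3‖R_L)/(R2 + R3‖R_L) = 7.081 × 5831/27830 = 1.48 V.

V ≈ 1.48 V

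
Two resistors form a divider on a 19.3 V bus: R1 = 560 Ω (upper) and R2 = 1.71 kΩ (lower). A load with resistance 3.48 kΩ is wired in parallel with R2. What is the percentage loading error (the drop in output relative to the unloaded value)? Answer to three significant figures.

Unloaded V = 19.3 × 1710/2270 = 14.539 V.
Loaded: R2‖R_L = 1147 Ω, giving V = 19.3 × 1147/1707 = 12.967 V.
Drop = (14.539 − 12.967) / 14.539 = 10.8 %.

10.8 %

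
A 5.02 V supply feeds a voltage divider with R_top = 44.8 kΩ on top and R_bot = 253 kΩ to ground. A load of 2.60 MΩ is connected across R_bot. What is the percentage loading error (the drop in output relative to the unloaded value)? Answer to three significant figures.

1.44 %

The divider's output (Thévenin) resistance is R_top‖R_bot = 38.06 kΩ.
Fractional drop under load = R_th/(R_th + R_L) = 38.06 / (38.06 + 2600) = 0.01443.
So the output falls by 1.44 %.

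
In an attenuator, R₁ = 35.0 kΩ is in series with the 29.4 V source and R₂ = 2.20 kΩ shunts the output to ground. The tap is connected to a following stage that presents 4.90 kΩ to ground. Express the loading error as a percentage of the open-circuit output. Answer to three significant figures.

Unloaded V = 29.4 × 2.20/37.20 = 1.739 V.
Loaded: R₂‖R_L = 1.518 kΩ, giving V = 29.4 × 1.518/36.52 = 1.222 V.
Drop = (1.739 − 1.222) / 1.739 = 29.7 %.

29.7 %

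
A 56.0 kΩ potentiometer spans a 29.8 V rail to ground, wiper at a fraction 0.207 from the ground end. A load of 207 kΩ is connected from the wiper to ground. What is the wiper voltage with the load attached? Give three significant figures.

V ≈ 5.91 V

The wiper splits the pot into (1−α)R = 44.41 kΩ above and αR = 11.59 kΩ below.
Lower section ‖ load = 10.98 kΩ.
V_wiper = 29.8 × 10.98/(44.41 + 10.98) = 5.91 V.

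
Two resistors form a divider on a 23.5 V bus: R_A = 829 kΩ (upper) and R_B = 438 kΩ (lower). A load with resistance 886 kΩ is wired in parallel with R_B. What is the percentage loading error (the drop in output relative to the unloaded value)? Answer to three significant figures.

The divider's output (Thévenin) resistance is R_A‖R_B = 286.6 kΩ.
Fractional drop under load = R_th/(R_th + R_L) = 286.6 / (286.6 + 886) = 0.2444.
So the output falls by 24.4 %.

24.4 %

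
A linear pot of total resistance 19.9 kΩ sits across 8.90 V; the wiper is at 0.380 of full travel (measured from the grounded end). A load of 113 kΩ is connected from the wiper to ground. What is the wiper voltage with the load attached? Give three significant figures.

The wiper splits the pot into (1−α)R = 12.34 kΩ above and αR = 7.562 kΩ below.
Lower section ‖ load = 7.088 kΩ.
V_wiper = 8.90 × 7.088/(12.34 + 7.088) = 3.25 V.

V ≈ 3.25 V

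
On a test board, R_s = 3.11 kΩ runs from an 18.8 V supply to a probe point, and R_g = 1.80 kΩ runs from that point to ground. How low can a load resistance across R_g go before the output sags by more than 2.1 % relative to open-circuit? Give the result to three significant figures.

Output resistance R_th = R_s‖R_g = (3.11 × 1.80)/4.910 = 1.140 kΩ.
The fractional drop is R_th/(R_th + R_L); requiring this ≤ 0.0210 gives R_L ≥ R_th(1/0.0210 − 1) = 1.140 × 46.62 = 53.2 kΩ.

R_L(min) ≈ 53.2 kΩ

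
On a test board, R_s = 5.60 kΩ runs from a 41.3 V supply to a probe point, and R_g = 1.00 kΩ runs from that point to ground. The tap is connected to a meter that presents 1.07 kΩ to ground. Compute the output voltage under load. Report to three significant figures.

V_out ≈ 3.49 V

The load sits in parallel with R_g: R_g‖R_L = (1.00 × 1.07) / (1.00 + 1.07) = 0.5169 kΩ.
V_out = 41.3 × 0.5169 / (5.60 + 0.5169) = 41.3 × 0.5169/6.117 = 3.49 V.
(Unloaded it would have been 6.26 V.)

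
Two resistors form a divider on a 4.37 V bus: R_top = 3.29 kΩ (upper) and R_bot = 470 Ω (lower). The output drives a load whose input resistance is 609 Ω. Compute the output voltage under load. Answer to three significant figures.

The load sits in parallel with R_bot: R_bot‖R_L = (470 × 609) / (470 + 609) = 265.3 Ω.
V_out = 4.37 × 265.3 / (3290 + 265.3) = 4.37 × 265.3/3555 = 0.326 V.

V_out ≈ 0.326 V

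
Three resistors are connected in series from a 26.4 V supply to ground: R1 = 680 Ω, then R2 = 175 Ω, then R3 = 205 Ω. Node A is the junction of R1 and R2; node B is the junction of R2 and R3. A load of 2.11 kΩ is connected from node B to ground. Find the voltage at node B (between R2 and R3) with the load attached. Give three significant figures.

V ≈ 4.73 V

At node B, R3 is in parallel with the load: R3‖R_L = 186.8 Ω.
Below node A the resistance is R2 + (R3‖R_L) = 361.8 Ω, so V_A = 26.4 × 361.8/1042 = 9.169 V.
Then V_B = V_A × (R3‖R_L)/(R2 + R3‖R_L) = 9.169 × 186.8/361.8 = 4.73 V.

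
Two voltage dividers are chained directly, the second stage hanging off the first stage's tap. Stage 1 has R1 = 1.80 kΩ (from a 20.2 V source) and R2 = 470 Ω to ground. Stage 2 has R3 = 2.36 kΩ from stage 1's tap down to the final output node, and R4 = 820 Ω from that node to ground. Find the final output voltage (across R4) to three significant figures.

V_out ≈ 0.965 V

Stage 2 presents R3+R4 = 3180 Ω as a load on stage 1's tap.
Stage 1's lower leg becomes R2‖(R3+R4) = 409.5 Ω, so V_mid = 20.2 × 409.5/2209 = 3.744 V.
Stage 2 is itself unloaded: V_out = V_mid × R4/(R3+R4) = 3.744 × 820/3180 = 0.965 V.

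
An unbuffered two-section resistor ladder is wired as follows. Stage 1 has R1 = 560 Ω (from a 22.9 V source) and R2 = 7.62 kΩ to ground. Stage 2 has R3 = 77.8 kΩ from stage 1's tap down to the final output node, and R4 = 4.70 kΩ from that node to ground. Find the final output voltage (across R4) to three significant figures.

Stage 2 presents R3+R4 = 82500 Ω as a load on stage 1's tap.
Stage 1's lower leg becomes R2‖(R3+R4) = 6976 Ω, so V_mid = 22.9 × 6976/7536 = 21.20 V.
Stage 2 is itself unloaded: V_out = V_mid × R4/(R3+R4) = 21.20 × 4700/82500 = 1.21 V.

V_out ≈ 1.21 V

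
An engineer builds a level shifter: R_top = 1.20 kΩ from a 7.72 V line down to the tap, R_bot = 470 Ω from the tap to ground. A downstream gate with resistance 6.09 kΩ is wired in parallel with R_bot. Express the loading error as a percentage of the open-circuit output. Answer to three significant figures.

5.25 %

The divider's output (Thévenin) resistance is R_top‖R_bot = 337.7 Ω.
Fractional drop under load = R_th/(R_th + R_L) = 337.7 / (337.7 + 6090) = 0.05254.
So the output falls by 5.25 %.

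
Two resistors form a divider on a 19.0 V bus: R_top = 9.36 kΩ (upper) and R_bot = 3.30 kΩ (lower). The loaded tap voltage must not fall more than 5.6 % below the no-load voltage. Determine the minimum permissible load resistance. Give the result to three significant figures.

R_L(min) ≈ 41.1 kΩ

Output resistance R_th = R_top‖R_bot = (9.36 × 3.30)/12.66 = 2.440 kΩ.
The fractional drop is R_th/(R_th + R_L); requiring this ≤ 0.0560 gives R_L ≥ R_th(1/0.0560 − 1) = 2.440 × 16.86 = 41.1 kΩ.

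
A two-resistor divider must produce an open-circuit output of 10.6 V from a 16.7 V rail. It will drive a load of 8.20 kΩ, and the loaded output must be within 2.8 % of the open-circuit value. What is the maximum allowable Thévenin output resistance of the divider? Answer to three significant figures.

Loading drop = R_th/(R_th + R_L) ≤ 0.0280, so R_th ≤ R_L · ε/(1−ε) = 8.20 kΩ × 0.0280/0.9720 = 236 Ω.

R_th ≤ 236 Ω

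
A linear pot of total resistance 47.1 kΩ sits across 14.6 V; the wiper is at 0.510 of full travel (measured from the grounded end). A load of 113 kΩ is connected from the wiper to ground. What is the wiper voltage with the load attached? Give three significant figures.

V ≈ 6.74 V

The wiper splits the pot into (1−α)R = 23.08 kΩ above and αR = 24.02 kΩ below.
Lower section ‖ load = 19.81 kΩ.
V_wiper = 14.6 × 19.81/(23.08 + 19.81) = 6.74 V.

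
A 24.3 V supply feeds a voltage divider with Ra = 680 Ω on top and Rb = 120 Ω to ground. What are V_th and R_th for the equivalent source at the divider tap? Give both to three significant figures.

V_th is the open-circuit tap voltage: 24.3 × 120/(680 + 120) = 3.65 V.
With the supply zeroed, Ra and Rb appear in parallel from the tap: R_th = Ra‖Rb = (680 × 120)/800.0 = 102 Ω.

V_th = 3.65 V, R_th = 102 Ω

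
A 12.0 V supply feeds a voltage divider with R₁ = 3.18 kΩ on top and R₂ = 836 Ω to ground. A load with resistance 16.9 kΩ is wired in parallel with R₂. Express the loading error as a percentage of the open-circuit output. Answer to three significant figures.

The divider's output (Thévenin) resistance is R₁‖R₂ = 662.0 Ω.
Fractional drop under load = R_th/(R_th + R_L) = 662.0 / (662.0 + 16900) = 0.03769.
So the output falls by 3.77 %.

3.77 %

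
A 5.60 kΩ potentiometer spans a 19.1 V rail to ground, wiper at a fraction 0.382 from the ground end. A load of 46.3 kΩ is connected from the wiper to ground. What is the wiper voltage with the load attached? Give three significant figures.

V ≈ 7.09 V

The wiper splits the pot into (1−α)R = 3.461 kΩ above and αR = 2.139 kΩ below.
Lower section ‖ load = 2.045 kΩ.
V_wiper = 19.1 × 2.045/(3.461 + 2.045) = 7.09 V.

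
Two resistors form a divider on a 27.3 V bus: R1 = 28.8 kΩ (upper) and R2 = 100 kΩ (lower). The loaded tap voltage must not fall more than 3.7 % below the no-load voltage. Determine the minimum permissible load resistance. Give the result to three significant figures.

R_L(min) ≈ 582 kΩ

Output resistance R_th = R1‖R2 = (28.8 × 100)/128.8 = 22.36 kΩ.
The fractional drop is R_th/(R_th + R_L); requiring this ≤ 0.0370 gives R_L ≥ R_th(1/0.0370 − 1) = 22.36 × 26.03 = 582 kΩ.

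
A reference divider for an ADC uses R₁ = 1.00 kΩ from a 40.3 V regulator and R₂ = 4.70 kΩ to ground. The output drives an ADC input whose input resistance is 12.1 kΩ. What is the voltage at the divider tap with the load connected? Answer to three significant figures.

The load sits in parallel with R₂: R₂‖R_L = (4.70 × 12.1) / (4.70 + 12.1) = 3.385 kΩ.
V_out = 40.3 × 3.385 / (1.00 + 3.385) = 40.3 × 3.385/4.385 = 31.1 V.

V_out ≈ 31.1 V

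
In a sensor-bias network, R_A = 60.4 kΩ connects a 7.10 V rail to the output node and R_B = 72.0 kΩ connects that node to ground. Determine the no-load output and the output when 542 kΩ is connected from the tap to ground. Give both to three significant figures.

Open-circuit: V = 7.10 × 72.0/(60.4 + 72.0) = 3.86 V.
With the load, R_B becomes R_B‖R_L = 63.56 kΩ, so V = 7.10 × 63.56/124.0 = 3.64 V.

Unloaded: 3.86 V; loaded: 3.64 V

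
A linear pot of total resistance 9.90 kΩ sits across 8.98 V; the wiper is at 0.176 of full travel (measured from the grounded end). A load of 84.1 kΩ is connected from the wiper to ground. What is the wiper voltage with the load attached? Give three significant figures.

The wiper splits the pot into (1−α)R = 8.158 kΩ above and αR = 1.742 kΩ below.
Lower section ‖ load = 1.707 kΩ.
V_wiper = 8.98 × 1.707/(8.158 + 1.707) = 1.55 V.

V ≈ 1.55 V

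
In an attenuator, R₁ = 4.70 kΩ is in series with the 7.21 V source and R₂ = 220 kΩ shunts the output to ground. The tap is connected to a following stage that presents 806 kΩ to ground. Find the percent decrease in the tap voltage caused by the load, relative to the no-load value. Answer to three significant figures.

0.568 %

The divider's output (Thévenin) resistance is R₁‖R₂ = 4.602 kΩ.
Fractional drop under load = R_th/(R_th + R_L) = 4.602 / (4.602 + 806) = 0.005677.
So the output falls by 0.568 %.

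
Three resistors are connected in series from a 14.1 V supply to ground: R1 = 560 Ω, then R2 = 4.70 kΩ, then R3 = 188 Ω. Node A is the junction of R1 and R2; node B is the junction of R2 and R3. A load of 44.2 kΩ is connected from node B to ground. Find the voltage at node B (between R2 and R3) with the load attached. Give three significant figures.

V ≈ 0.485 V

At node B, R3 is in parallel with the load: R3‖R_L = 187.2 Ω.
Below node A the resistance is R2 + (R3‖R_L) = 4887 Ω, so V_A = 14.1 × 4887/5447 = 12.65 V.
Then V_B = V_A × (R3‖R_L)/(R2 + R3‖R_L) = 12.65 × 187.2/4887 = 0.485 V.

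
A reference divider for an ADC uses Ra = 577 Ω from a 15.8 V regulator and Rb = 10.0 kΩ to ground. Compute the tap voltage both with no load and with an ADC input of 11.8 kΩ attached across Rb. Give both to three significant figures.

Open-circuit: V = 15.8 × 10000/(577 + 10000) = 14.9 V.
With the load, Rb becomes Rb‖R_L = 5413 Ω, so V = 15.8 × 5413/5990 = 14.3 V.

Unloaded: 14.9 V; loaded: 14.3 V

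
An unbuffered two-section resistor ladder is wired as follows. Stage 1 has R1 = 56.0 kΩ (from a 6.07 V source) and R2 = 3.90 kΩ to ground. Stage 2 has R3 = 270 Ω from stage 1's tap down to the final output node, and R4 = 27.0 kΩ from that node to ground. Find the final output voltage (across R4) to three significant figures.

V_out ≈ 0.345 V

Stage 2 presents R3+R4 = 27270 Ω as a load on stage 1's tap.
Stage 1's lower leg becomes R2‖(R3+R4) = 3412 Ω, so V_mid = 6.07 × 3412/59410 = 0.3486 V.
Stage 2 is itself unloaded: V_out = V_mid × R4/(R3+R4) = 0.3486 × 27000/27270 = 0.345 V.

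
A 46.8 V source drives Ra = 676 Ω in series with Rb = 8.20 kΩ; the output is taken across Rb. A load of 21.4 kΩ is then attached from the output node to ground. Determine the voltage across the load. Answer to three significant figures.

V_out ≈ 42.0 V

The load sits in parallel with Rb: Rb‖R_L = (8200 × 21400) / (8200 + 21400) = 5928 Ω.
V_out = 46.8 × 5928 / (676 + 5928) = 46.8 × 5928/6604 = 42.0 V.
(Unloaded it would have been 43.2 V.)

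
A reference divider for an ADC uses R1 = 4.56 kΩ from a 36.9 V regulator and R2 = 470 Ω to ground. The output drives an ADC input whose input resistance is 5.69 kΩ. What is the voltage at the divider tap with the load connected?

The load sits in parallel with R2: R2‖R_L = (470 × 5690) / (470 + 5690) = 434.1 Ω.
V_out = 36.9 × 434.1 / (4560 + 434.1) = 36.9 × 434.1/4994 = 3.21 V.
(Unloaded it would have been 3.45 V.)

V_out ≈ 3.21 V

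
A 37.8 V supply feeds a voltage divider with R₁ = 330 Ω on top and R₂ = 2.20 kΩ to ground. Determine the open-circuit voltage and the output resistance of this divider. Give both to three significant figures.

V_th = 32.9 V, R_th = 287 Ω

V_th is the open-circuit tap voltage: 37.8 × 2200/(330 + 2200) = 32.9 V.
With the supply zeroed, R₁ and R₂ appear in parallel from the tap: R_th = R₁‖R₂ = (330 × 2200)/2530 = 287 Ω.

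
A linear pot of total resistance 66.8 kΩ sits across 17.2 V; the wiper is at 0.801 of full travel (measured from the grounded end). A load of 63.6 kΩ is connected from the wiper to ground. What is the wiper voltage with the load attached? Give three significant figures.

The wiper splits the pot into (1−α)R = 13.29 kΩ above and αR = 53.51 kΩ below.
Lower section ‖ load = 29.06 kΩ.
V_wiper = 17.2 × 29.06/(13.29 + 29.06) = 11.8 V.

V ≈ 11.8 V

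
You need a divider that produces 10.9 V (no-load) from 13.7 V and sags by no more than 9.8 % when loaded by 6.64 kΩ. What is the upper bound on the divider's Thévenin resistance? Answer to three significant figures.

R_th ≤ 721 Ω

Loading drop = R_th/(R_th + R_L) ≤ 0.0980, so R_th ≤ R_L · ε/(1−ε) = 6.64 kΩ × 0.0980/0.9020 = 721 Ω.
(Any R1, R2 with R2/(R1+R2) = 0.796 and R1‖R2 ≤ 721 Ω will meet the spec.)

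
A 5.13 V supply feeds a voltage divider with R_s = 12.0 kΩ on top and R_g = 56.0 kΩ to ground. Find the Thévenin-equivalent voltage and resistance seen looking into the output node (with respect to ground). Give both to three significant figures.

V_th = 4.22 V, R_th = 9.88 kΩ

V_th is the open-circuit tap voltage: 5.13 × 56.0/(12.0 + 56.0) = 4.22 V.
With the supply zeroed, R_s and R_g appear in parallel from the tap: R_th = R_s‖R_g = (12.0 × 56.0)/68.00 = 9.88 kΩ.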